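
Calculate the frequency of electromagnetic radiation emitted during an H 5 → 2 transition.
6.909e+14 Hz

First, find the transition energy:
E_5 = -13.6057 / 5² = -0.544228 eV
E_2 = -13.6057 / 2² = -3.401425 eV
|ΔE| = |E_2 - E_5| = 2.857197 eV

Convert to Joules: E = 2.857197 eV × (1.602177 × 10⁻¹⁹ J/eV) = 4.57774e-19 J

Using E = hf:
f = E/h = 4.57774e-19 J / (6.62607 × 10⁻³⁴ J·s)
f = 6.909e+14 Hz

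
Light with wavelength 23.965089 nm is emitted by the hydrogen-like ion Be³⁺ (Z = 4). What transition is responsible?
n = 9 → n = 2

First, find the photon energy from the wavelength (hc = 1239.84 eV·nm):
E = hc/λ = 1239.84 eV·nm / 23.965089 nm = 51.735255 eV

The energy levels of Be³⁺ satisfy E_n = -13.6057 × 4² / n² eV, so an emission n_i → n_f releases
ΔE = 13.6057 × 4² × (1/n_f² − 1/n_i²) eV.

Setting ΔE equal to the photon energy:
1/n_f² − 1/n_i² = 51.735255 / (13.6057 × 4²) = 0.23765432

Since 1/n_i² must be positive, we need 1/n_f² > 0.23765432, i.e. n_f ≤ 2. For each allowed n_f, solve n_i = (1/n_f² − 0.23765432)^(−1/2) and check whether it is a whole number:
  n_f = 1: 1/n_i² = 1.00000000 − 0.23765432 = 0.76234568 → n_i = 1.145  (not an integer) ✗
  n_f = 2: 1/n_i² = 0.25000000 − 0.23765432 = 0.01234568 → n_i = 9.000  → integer, n_i = 9 ✓

Only n_f = 2 gives an integer upper level, n_i = 9.

The transition is from n = 9 to n = 2 (emission).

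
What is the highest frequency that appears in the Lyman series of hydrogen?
3.28984e+15 Hz

The series limit corresponds to the transition from n = ∞ to n = 1.
This is the highest energy (shortest wavelength) transition in the Lyman series.

E_∞ = 0 eV
E_1 = -13.6057 / 1² = -13.60570000 eV

Energy at series limit:
ΔE = E_∞ - E_1 = 0 - (-13.60570000) = 13.60570000 eV
E = 13.60570000 eV × (1.602177 × 10⁻¹⁹ J/eV) = 2.1798740e-18 J
f = E/h = 2.1798740e-18 J / (6.62607 × 10⁻³⁴ J·s) = 3.28984e+15 Hz

This energy equals the ionization energy from the n = 1 state of hydrogen.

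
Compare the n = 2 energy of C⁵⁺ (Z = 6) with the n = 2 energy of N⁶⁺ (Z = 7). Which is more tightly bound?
N⁶⁺ at n = 2 (E = -166.66983 eV)

Using E_n = -13.6057 Z² / n² eV:

C⁵⁺ (Z = 6) at n = 2:
E = -13.6057 × 6² / 2² = -13.6057 × 36 / 4 = -122.45130000 eV

N⁶⁺ (Z = 7) at n = 2:
E = -13.6057 × 7² / 2² = -13.6057 × 49 / 4 = -166.66982500 eV

Since -166.66982500 eV < -122.45130000 eV,
N⁶⁺ at n = 2 is more tightly bound (requires more energy to ionize).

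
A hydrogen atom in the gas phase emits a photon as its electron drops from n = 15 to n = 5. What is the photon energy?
0.48 eV

The energy levels are E_n = -13.6057 eV / n².

Energy at n = 15: E_15 = -13.6057 / 15² = -0.06047 eV
Energy at n = 5: E_5 = -13.6057 / 5² = -0.54423 eV

For emission (electron falling to lower state), the photon energy is:
E_photon = E_15 - E_5 = |-0.06047 - (-0.54423)|
E_photon = 0.48 eV

This energy is carried away by the emitted photon.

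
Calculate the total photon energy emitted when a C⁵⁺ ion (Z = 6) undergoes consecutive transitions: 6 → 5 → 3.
40.817100 eV

The energy levels of C⁵⁺ are E_n = -13.6057 × 6² / n² eV.

First transition (6 → 5):
ΔE₁ = |E_5 - E_6|
ΔE₁ = |-19.592208000000 - (-13.605700000000)| = 5.986508000 eV

Second transition (5 → 3):
ΔE₂ = |E_3 - E_5|
ΔE₂ = |-54.422800000000 - (-19.592208000000)| = 34.830592000 eV

Total energy released:
E_total = ΔE₁ + ΔE₂ = 5.986508000 + 34.830592000 = 40.817100 eV

Note: This equals the direct transition 6 → 3: 40.817100 eV ✓
Energy is conserved regardless of the path taken.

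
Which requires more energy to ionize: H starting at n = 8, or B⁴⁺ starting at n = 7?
B⁴⁺ at n = 7 (E = -6.941684 eV)

Using E_n = -13.6057 Z² / n² eV:

H (Z = 1) at n = 8:
E = -13.6057 × 1² / 8² = -13.6057 × 1 / 64 = -0.212589063 eV

B⁴⁺ (Z = 5) at n = 7:
E = -13.6057 × 5² / 7² = -13.6057 × 25 / 49 = -6.941683673 eV

Since -6.941683673 eV < -0.212589063 eV,
B⁴⁺ at n = 7 is more tightly bound (requires more energy to ionize).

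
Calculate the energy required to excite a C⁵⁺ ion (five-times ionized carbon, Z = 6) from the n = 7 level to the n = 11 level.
5.9480 eV

The energy levels of a hydrogen-like atom are E_n = -13.6057 Z² eV / n².

Energy at n = 7: E_7 = -13.6057 × 6² / 7² = -9.9960245 eV
Energy at n = 11: E_11 = -13.6057 × 6² / 11² = -4.0479769 eV

The excitation energy is the difference:
ΔE = E_11 - E_7
ΔE = -4.0479769 - (-9.9960245)
ΔE = 5.9480 eV

Since this is positive, energy must be absorbed (photon absorption).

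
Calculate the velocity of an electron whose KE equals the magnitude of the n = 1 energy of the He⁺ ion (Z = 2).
4.38e+06 m/s (or 1.459472% of c)

The binding energy at n = 1 for He⁺ is:
E_1 = -13.6057 × 2²/1² = -54.42280000 eV
|E_1| = 54.42280000 eV

Convert to Joules:
KE = 54.42280000 eV × (1.602177 × 10⁻¹⁹ J/eV) = 8.7195e-18 J

Using KE = ½mv²:
v = √(2·KE/m_e)
v = √(2 × 8.7195e-18 J / 9.10938 × 10⁻³¹ kg)
v = 4.38e+06 m/s

This is approximately 1.459472% the speed of light.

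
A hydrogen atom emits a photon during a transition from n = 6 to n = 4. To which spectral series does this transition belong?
Brackett series

The spectral series in hydrogen are named based on the final (lower) energy level:
- Lyman series: n_final = 1 (ultraviolet)
- Balmer series: n_final = 2 (visible/near-UV)
- Paschen series: n_final = 3 (infrared)
- Brackett series: n_final = 4 (infrared)
- Pfund series: n_final = 5 (far infrared)

Since this transition ends at n = 4, it belongs to the Brackett series.

For reference, this 6 → 4 line has photon energy
ΔE = 13.6057 eV × (1/4² - 1/6²) = 0.47242013889 eV,
corresponding to wavelength λ = hc/ΔE = 1239.84 eV·nm / 0.47242013889 eV = 2624.44358 nm in the infrared region.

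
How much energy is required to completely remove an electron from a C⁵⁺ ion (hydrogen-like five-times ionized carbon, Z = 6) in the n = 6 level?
13.6057 eV

The ionization energy is the energy needed to remove the electron completely (n → ∞).

For a hydrogen-like ion with Z = 6, E_n = -13.6057 Z² / n² eV.

At n = 6: E_6 = -13.6057 × 6² / 6² = -13.6057000 eV
At n = ∞: E_∞ = 0 eV

Ionization energy = E_∞ - E_6 = 0 - (-13.6057000) = 13.6057000 eV
Ionization energy ≈ 13.6057 eV

This is also called the binding energy of the electron in state n = 6.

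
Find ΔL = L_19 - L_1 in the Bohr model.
1.8982e-33 J·s (or 18ℏ)

In the Bohr model, L_n = nℏ where ℏ = 1.054572e-34 J·s.

L_19 = 19ℏ = 2.003687e-33 J·s
L_1 = 1ℏ = 1.054572e-34 J·s

ΔL = L_19 - L_1 = (19 - 1)ℏ = 18ℏ
ΔL = 18 × 1.054572e-34 J·s = 1.8982e-33 J·s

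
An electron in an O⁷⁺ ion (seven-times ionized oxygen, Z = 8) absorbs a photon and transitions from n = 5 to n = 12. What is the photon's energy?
28.7836 eV

The energy levels of a hydrogen-like atom are E_n = -13.6057 Z² eV / n².

Energy at n = 5: E_5 = -13.6057 × 8² / 5² = -34.8305920 eV
Energy at n = 12: E_12 = -13.6057 × 8² / 12² = -6.0469778 eV

The excitation energy is the difference:
ΔE = E_12 - E_5
ΔE = -6.0469778 - (-34.8305920)
ΔE = 28.7836 eV

Since this is positive, energy must be absorbed (photon absorption).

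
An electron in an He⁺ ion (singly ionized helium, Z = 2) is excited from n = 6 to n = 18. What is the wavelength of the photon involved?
922.65595 nm

First, find the transition energy using E_n = -13.6057 Z² / n² eV:
E_6 = -13.6057 × 2² / 6² = -1.511744444 eV
E_18 = -13.6057 × 2² / 18² = -0.167971605 eV

Photon energy: |ΔE| = |E_18 - E_6| = 1.343772839 eV

Convert to wavelength using E = hc/λ with hc = 1239.84 eV·nm:
λ = hc/E = 1239.84 eV·nm / 1.343772839 eV
λ = 922.65595 nm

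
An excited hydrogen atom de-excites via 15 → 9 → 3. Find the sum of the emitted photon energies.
1.451 eV

The energy levels of hydrogen are E_n = -13.6057 / n² eV.

First transition (15 → 9):
ΔE₁ = |E_9 - E_15|
ΔE₁ = |-0.167971605 - (-0.060469778)| = 0.107502 eV

Second transition (9 → 3):
ΔE₂ = |E_3 - E_9|
ΔE₂ = |-1.511744444 - (-0.167971605)| = 1.343773 eV

Total energy released:
E_total = ΔE₁ + ΔE₂ = 0.107502 + 1.343773 = 1.451 eV

Note: This equals the direct transition 15 → 3: 1.451 eV ✓
Energy is conserved regardless of the path taken.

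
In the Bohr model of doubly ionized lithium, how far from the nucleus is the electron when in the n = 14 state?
3.457291 nm (or 34.572911 Å)

The Bohr radius formula is:
r_n = n² a₀ / Z

where a₀ = 0.052917721 nm is the Bohr radius.

For Li²⁺ (Z = 3) at n = 14:
r_14 = 14² × 0.052917721 nm / 3
r_14 = 196 × 0.052917721 nm / 3
r_14 = 10.3718733 nm / 3
r_14 = 3.457291 nm

The electron orbits at approximately 3.457291 nm from the nucleus.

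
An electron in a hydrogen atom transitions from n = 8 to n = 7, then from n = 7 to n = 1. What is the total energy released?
13.39 eV

The energy levels of hydrogen are E_n = -13.6057 / n² eV.

First transition (8 → 7):
ΔE₁ = |E_7 - E_8|
ΔE₁ = |-0.27766735 - (-0.21258906)| = 0.06508 eV

Second transition (7 → 1):
ΔE₂ = |E_1 - E_7|
ΔE₂ = |-13.60570000 - (-0.27766735)| = 13.32803 eV

Total energy released:
E_total = ΔE₁ + ΔE₂ = 0.06508 + 13.32803 = 13.39 eV

Note: This equals the direct transition 8 → 1: 13.39 eV ✓
Energy is conserved regardless of the path taken.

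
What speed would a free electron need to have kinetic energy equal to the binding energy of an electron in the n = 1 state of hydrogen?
2.1877e+06 m/s (or 0.72974% of c)

The binding energy at n = 1 for hydrogen is:
E_1 = -13.6057/1² = -13.6057000 eV
|E_1| = 13.6057000 eV

Convert to Joules:
KE = 13.6057000 eV × (1.602177 × 10⁻¹⁹ J/eV) = 2.179874e-18 J

Using KE = ½mv²:
v = √(2·KE/m_e)
v = √(2 × 2.179874e-18 J / 9.10938 × 10⁻³¹ kg)
v = 2.1877e+06 m/s

This is approximately 0.72974% the speed of light.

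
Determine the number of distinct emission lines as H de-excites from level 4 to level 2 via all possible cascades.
3

The electron can occupy levels n = 2, 3, ..., 4 during de-excitation — that is m = 4 - 2 + 1 = 3 distinct levels.

The number of distinct spectral lines equals the number of ways to choose 2 of these m levels (each pair gives one possible emission transition):

Number of lines = m(m-1)/2 = 3×2/2 = 3

These correspond to all possible transitions between the 3 levels:
4 → 3, 4 → 2, 3 → 2

Each transition produces a photon with a unique energy (and thus wavelength). This count does not depend on Z.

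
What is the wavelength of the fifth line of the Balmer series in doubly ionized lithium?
44.10 nm

The lines of a series are numbered from the longest wavelength (smallest ΔE) outward; the fifth line is the transition from n = n_f + 5 to n_f.
The Balmer series has all transitions ending at n_f = 2.

For Li²⁺ (Z = 3), the fifth line (ε-line) is the jump from n = 7 to n = 2:
E_7 = -13.6057 × 3² / 7² = -2.4990 eV
E_2 = -13.6057 × 3² / 2² = -30.6128 eV
ΔE = E_7 - E_2 = 28.1138 eV

λ = hc/E = 1239.84 eV·nm / 28.1138 eV
λ = 44.10 nm

This is the ε-line of the Balmer series in Li²⁺.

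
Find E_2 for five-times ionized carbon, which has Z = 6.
-122.451 eV

For hydrogen-like ions, the energy levels scale with Z²:
E_n = -13.6057 Z² / n² eV

For C⁵⁺ (Z = 6) at n = 2:
E_2 = -13.6057 × 6² / 2²
E_2 = -13.6057 × 36 / 4
E_2 = -489.8052 / 4
E_2 = -122.451 eV

The energy is 36 times more negative than hydrogen at the same n due to the stronger nuclear charge.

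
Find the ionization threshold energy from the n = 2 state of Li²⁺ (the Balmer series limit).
30.612825 eV

The series limit corresponds to the transition from n = ∞ to n = 2.
This is the highest energy (shortest wavelength) transition in the Balmer series.

E_∞ = 0 eV
E_2 = -13.6057 × 3² / 2² = -30.612825 eV

Energy at series limit:
ΔE = E_∞ - E_2 = 0 - (-30.612825) = 30.612825 eV

This energy equals the ionization energy from the n = 2 state of Li²⁺.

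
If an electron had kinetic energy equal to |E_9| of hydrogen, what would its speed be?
2.4308e+05 m/s (or 0.08108% of c)

The binding energy at n = 9 for hydrogen is:
E_9 = -13.6057/9² = -0.16797160 eV
|E_9| = 0.16797160 eV

Convert to Joules:
KE = 0.16797160 eV × (1.602177 × 10⁻¹⁹ J/eV) = 2.691202e-20 J

Using KE = ½mv²:
v = √(2·KE/m_e)
v = √(2 × 2.691202e-20 J / 9.10938 × 10⁻³¹ kg)
v = 2.4308e+05 m/s

This is approximately 0.08108% the speed of light.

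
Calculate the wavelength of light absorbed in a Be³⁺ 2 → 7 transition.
24.8067 nm

First, find the transition energy using E_n = -13.6057 Z² / n² eV:
E_2 = -13.6057 × 4² / 2² = -54.422800 eV
E_7 = -13.6057 × 4² / 7² = -4.442678 eV

Photon energy: |ΔE| = |E_7 - E_2| = 49.980122 eV

Convert to wavelength using E = hc/λ with hc = 1239.84 eV·nm:
λ = hc/E = 1239.84 eV·nm / 49.980122 eV
λ = 24.8067 nm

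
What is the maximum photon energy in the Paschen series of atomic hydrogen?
1.511744 eV

The series limit corresponds to the transition from n = ∞ to n = 3.
This is the highest energy (shortest wavelength) transition in the Paschen series.

E_∞ = 0 eV
E_3 = -13.6057 / 3² = -1.511744 eV

Energy at series limit:
ΔE = E_∞ - E_3 = 0 - (-1.511744) = 1.511744 eV

This energy equals the ionization energy from the n = 3 state of hydrogen.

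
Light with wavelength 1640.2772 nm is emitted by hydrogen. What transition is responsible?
n = 12 → n = 4

First, find the photon energy from the wavelength (hc = 1239.84 eV·nm):
E = hc/λ = 1239.84 eV·nm / 1640.2772 nm = 0.75587224 eV

The energy levels of hydrogen satisfy E_n = -13.6057 / n² eV, so an emission n_i → n_f releases
ΔE = 13.6057 × (1/n_f² − 1/n_i²) eV.

Setting ΔE equal to the photon energy:
1/n_f² − 1/n_i² = 0.75587224 / 13.6057 = 0.055555557

Since 1/n_i² must be positive, we need 1/n_f² > 0.055555557, i.e. n_f ≤ 4. For each allowed n_f, solve n_i = (1/n_f² − 0.055555557)^(−1/2) and check whether it is a whole number:
  n_f = 1: 1/n_i² = 1.000000000 − 0.055555557 = 0.944444443 → n_i = 1.029  (not an integer) ✗
  n_f = 2: 1/n_i² = 0.250000000 − 0.055555557 = 0.194444443 → n_i = 2.268  (not an integer) ✗
  n_f = 3: 1/n_i² = 0.111111111 − 0.055555557 = 0.055555554 → n_i = 4.243  (not an integer) ✗
  n_f = 4: 1/n_i² = 0.062500000 − 0.055555557 = 0.006944443 → n_i = 12.000  → integer, n_i = 12 ✓

Only n_f = 4 gives an integer upper level, n_i = 12.

The transition is from n = 12 to n = 4 (emission).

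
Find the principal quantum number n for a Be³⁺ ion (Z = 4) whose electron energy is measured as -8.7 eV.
n = 5

The exact energy levels follow E_n = -13.6057 Z² / n² eV with Z = 4.

The measured value (-8.7 eV) is reported to only 2 significant figures, so we must test candidate n values and see which one matches to that precision.

Candidate energies:
  n = 3:  E = -13.6057 × 4² / 3² = -24.18791 eV
  n = 4:  E = -13.6057 × 4² / 4² = -13.60570 eV
  n = 5:  E = -13.6057 × 4² / 5² = -8.70765 eV  ← matches
  n = 6:  E = -13.6057 × 4² / 6² = -6.04698 eV
  n = 7:  E = -13.6057 × 4² / 7² = -4.44268 eV

Checking against the measurement of -8.7 eV (2 sig figs), only n = 5 agrees:
E_5 = -8.70765 eV, which rounds to -8.7 eV ✓

Therefore n = 5.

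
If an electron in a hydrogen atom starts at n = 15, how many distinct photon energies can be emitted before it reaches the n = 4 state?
66

The electron can occupy levels n = 4, 5, ..., 15 during de-excitation — that is m = 15 - 4 + 1 = 12 distinct levels.

The number of distinct spectral lines equals the number of ways to choose 2 of these m levels (each pair gives one possible emission transition):

Number of lines = m(m-1)/2 = 12×11/2 = 66

These correspond to all possible transitions between the 12 levels:
15 → 14, 15 → 13, 15 → 12, 15 → 11, 15 → 10, 15 → 9, 15 → 8, 15 → 7...

Each transition produces a photon with a unique energy (and thus wavelength). This count does not depend on Z.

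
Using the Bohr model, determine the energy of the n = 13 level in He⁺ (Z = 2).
-0.322 eV

For hydrogen-like ions, the energy levels scale with Z²:
E_n = -13.6057 Z² / n² eV

For He⁺ (Z = 2) at n = 13:
E_13 = -13.6057 × 2² / 13²
E_13 = -13.6057 × 4 / 169
E_13 = -54.4228 / 169
E_13 = -0.322 eV

The energy is 4 times more negative than hydrogen at the same n due to the stronger nuclear charge.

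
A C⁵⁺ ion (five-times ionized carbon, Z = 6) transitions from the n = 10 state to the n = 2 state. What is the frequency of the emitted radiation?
2.8424e+16 Hz

First, find the transition energy:
E_10 = -13.6057 × 6² / 10² = -4.89805 eV
E_2 = -13.6057 × 6² / 2² = -122.45130 eV
|ΔE| = |E_2 - E_10| = 117.55325 eV

Convert to Joules: E = 117.55325 eV × (1.602177 × 10⁻¹⁹ J/eV) = 1.883411e-17 J

Using E = hf:
f = E/h = 1.883411e-17 J / (6.62607 × 10⁻³⁴ J·s)
f = 2.8424e+16 Hz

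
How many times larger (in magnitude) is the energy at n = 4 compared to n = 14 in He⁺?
12.250000

Using E_n = -13.6057 Z² / n² eV with Z = 2:

E_4 = -13.6057 × 2² / 4² = -54.4228 / 16 = -3.401425000000 eV
E_14 = -13.6057 × 2² / 14² = -54.4228 / 196 = -0.277667346939 eV

The ratio is:
E_4/E_14 = (-3.401425000000) / (-0.277667346939)
E_4/E_14 = (-54.4228/16) / (-54.4228/196)
E_4/E_14 = 196/16
E_4/E_14 = 12.250000
(Note: the Z² factors cancel in the ratio.)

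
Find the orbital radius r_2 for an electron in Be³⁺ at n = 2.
0.05292 nm (or 0.52918 Å)

The Bohr radius formula is:
r_n = n² a₀ / Z

where a₀ = 0.05291772 nm is the Bohr radius.

For Be³⁺ (Z = 4) at n = 2:
r_2 = 2² × 0.05291772 nm / 4
r_2 = 4 × 0.05291772 nm / 4
r_2 = 0.211671 nm / 4
r_2 = 0.05292 nm

The electron orbits at approximately 0.05292 nm from the nucleus.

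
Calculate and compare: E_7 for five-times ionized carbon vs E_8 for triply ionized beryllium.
C⁵⁺ at n = 7 (E = -9.996024 eV)

Using E_n = -13.6057 Z² / n² eV:

C⁵⁺ (Z = 6) at n = 7:
E = -13.6057 × 6² / 7² = -13.6057 × 36 / 49 = -9.996024490 eV

Be³⁺ (Z = 4) at n = 8:
E = -13.6057 × 4² / 8² = -13.6057 × 16 / 64 = -3.401425000 eV

Since -9.996024490 eV < -3.401425000 eV,
C⁵⁺ at n = 7 is more tightly bound (requires more energy to ionize).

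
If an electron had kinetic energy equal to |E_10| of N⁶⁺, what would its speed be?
1.5314e+06 m/s (or 0.5108% of c)

The binding energy at n = 10 for N⁶⁺ is:
E_10 = -13.6057 × 7²/10² = -6.6667930 eV
|E_10| = 6.6667930 eV

Convert to Joules:
KE = 6.6667930 eV × (1.602177 × 10⁻¹⁹ J/eV) = 1.068138e-18 J

Using KE = ½mv²:
v = √(2·KE/m_e)
v = √(2 × 1.068138e-18 J / 9.10938 × 10⁻³¹ kg)
v = 1.5314e+06 m/s

This is approximately 0.5108% the speed of light.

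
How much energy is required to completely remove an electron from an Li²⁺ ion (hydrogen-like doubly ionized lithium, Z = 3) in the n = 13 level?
0.72 eV

The ionization energy is the energy needed to remove the electron completely (n → ∞).

For a hydrogen-like ion with Z = 3, E_n = -13.6057 Z² / n² eV.

At n = 13: E_13 = -13.6057 × 3² / 13² = -0.72456 eV
At n = ∞: E_∞ = 0 eV

Ionization energy = E_∞ - E_13 = 0 - (-0.72456) = 0.72456 eV
Ionization energy ≈ 0.72 eV

This is also called the binding energy of the electron in state n = 13.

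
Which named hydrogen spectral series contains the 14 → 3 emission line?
Paschen series

The spectral series in hydrogen are named based on the final (lower) energy level:
- Lyman series: n_final = 1 (ultraviolet)
- Balmer series: n_final = 2 (visible/near-UV)
- Paschen series: n_final = 3 (infrared)
- Brackett series: n_final = 4 (infrared)
- Pfund series: n_final = 5 (far infrared)

Since this transition ends at n = 3, it belongs to the Paschen series.

For reference, this 14 → 3 line has photon energy
ΔE = 13.6057 eV × (1/3² - 1/14²) = 1.442327608 eV,
corresponding to wavelength λ = hc/ΔE = 1239.84 eV·nm / 1.442327608 eV = 859.61053 nm in the infrared region.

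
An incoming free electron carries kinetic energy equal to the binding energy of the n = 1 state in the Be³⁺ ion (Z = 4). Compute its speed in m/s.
8.75077e+06 m/s (or 2.91894% of c)

The binding energy at n = 1 for Be³⁺ is:
E_1 = -13.6057 × 4²/1² = -217.6912000 eV
|E_1| = 217.6912000 eV

Convert to Joules:
KE = 217.6912000 eV × (1.602177 × 10⁻¹⁹ J/eV) = 3.4877983e-17 J

Using KE = ½mv²:
v = √(2·KE/m_e)
v = √(2 × 3.4877983e-17 J / 9.10938 × 10⁻³¹ kg)
v = 8.75077e+06 m/s

This is approximately 2.91894% the speed of light.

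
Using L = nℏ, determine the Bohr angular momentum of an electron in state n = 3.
3.1637e-34 J·s (or 3ℏ)

In the Bohr model, angular momentum is quantized:
L = nℏ

where ℏ = h/(2π) = 1.054572e-34 J·s

For n = 3:
L = 3 × 1.054572e-34 J·s
L = 3.1637e-34 J·s

This can also be written as L = 3ℏ.
The angular momentum is an integer multiple of the reduced Planck constant.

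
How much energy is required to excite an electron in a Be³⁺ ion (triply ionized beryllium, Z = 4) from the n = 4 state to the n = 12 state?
12.09396 eV

The energy levels of a hydrogen-like atom are E_n = -13.6057 Z² eV / n².

Energy at n = 4: E_4 = -13.6057 × 4² / 4² = -13.60570000 eV
Energy at n = 12: E_12 = -13.6057 × 4² / 12² = -1.51174444 eV

The excitation energy is the difference:
ΔE = E_12 - E_4
ΔE = -1.51174444 - (-13.60570000)
ΔE = 12.09396 eV

Since this is positive, energy must be absorbed (photon absorption).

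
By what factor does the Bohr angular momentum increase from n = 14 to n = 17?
1.214

In the Bohr model, L_n = nℏ, so the ratio is purely the ratio of quantum numbers:

L_17/L_14 = 17ℏ / 14ℏ = 17/14 = 1.214

The angular momentum scales linearly with n.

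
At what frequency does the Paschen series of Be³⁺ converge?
5.84861e+15 Hz

The series limit corresponds to the transition from n = ∞ to n = 3.
This is the highest energy (shortest wavelength) transition in the Paschen series.

E_∞ = 0 eV
E_3 = -13.6057 × 4² / 3² = -24.1879111 eV

Energy at series limit:
ΔE = E_∞ - E_3 = 0 - (-24.1879111) = 24.1879111 eV
E = 24.1879111 eV × (1.602177 × 10⁻¹⁹ J/eV) = 3.8753315e-18 J
f = E/h = 3.8753315e-18 J / (6.62607 × 10⁻³⁴ J·s) = 5.84861e+15 Hz

This energy equals the ionization energy from the n = 3 state of Be³⁺.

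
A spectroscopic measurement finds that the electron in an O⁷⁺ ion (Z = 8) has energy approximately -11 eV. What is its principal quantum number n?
n = 9

The exact energy levels follow E_n = -13.6057 Z² / n² eV with Z = 8.

The measured value (-11 eV) is reported to only 2 significant figures, so we must test candidate n values and see which one matches to that precision.

Candidate energies:
  n = 7:  E = -13.6057 × 8² / 7² = -17.770710 eV
  n = 8:  E = -13.6057 × 8² / 8² = -13.605700 eV
  n = 9:  E = -13.6057 × 8² / 9² = -10.750183 eV  ← matches
  n = 10:  E = -13.6057 × 8² / 10² = -8.707648 eV
  n = 11:  E = -13.6057 × 8² / 11² = -7.196403 eV

Checking against the measurement of -11 eV (2 sig figs), only n = 9 agrees:
E_9 = -10.750183 eV, which rounds to -11 eV ✓

Therefore n = 9.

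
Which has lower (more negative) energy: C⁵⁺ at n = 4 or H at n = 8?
C⁵⁺ at n = 4 (E = -30.61 eV)

Using E_n = -13.6057 Z² / n² eV:

C⁵⁺ (Z = 6) at n = 4:
E = -13.6057 × 6² / 4² = -13.6057 × 36 / 16 = -30.61283 eV

H (Z = 1) at n = 8:
E = -13.6057 × 1² / 8² = -13.6057 × 1 / 64 = -0.21259 eV

Since -30.61283 eV < -0.21259 eV,
C⁵⁺ at n = 4 is more tightly bound (requires more energy to ionize).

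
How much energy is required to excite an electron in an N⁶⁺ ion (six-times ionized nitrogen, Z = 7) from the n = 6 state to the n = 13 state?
14.574022 eV

The energy levels of a hydrogen-like atom are E_n = -13.6057 Z² eV / n².

Energy at n = 6: E_6 = -13.6057 × 7² / 6² = -18.518869444 eV
Energy at n = 13: E_13 = -13.6057 × 7² / 13² = -3.944847929 eV

The excitation energy is the difference:
ΔE = E_13 - E_6
ΔE = -3.944847929 - (-18.518869444)
ΔE = 14.574022 eV

Since this is positive, energy must be absorbed (photon absorption).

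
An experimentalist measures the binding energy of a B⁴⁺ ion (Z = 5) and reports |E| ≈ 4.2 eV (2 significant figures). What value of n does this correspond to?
n = 9

The exact energy levels follow E_n = -13.6057 Z² / n² eV with Z = 5.

The measured value (-4.2 eV) is reported to only 2 significant figures, so we must test candidate n values and see which one matches to that precision.

Candidate energies:
  n = 7:  E = -13.6057 × 5² / 7² = -6.94168 eV
  n = 8:  E = -13.6057 × 5² / 8² = -5.31473 eV
  n = 9:  E = -13.6057 × 5² / 9² = -4.19929 eV  ← matches
  n = 10:  E = -13.6057 × 5² / 10² = -3.40143 eV
  n = 11:  E = -13.6057 × 5² / 11² = -2.81110 eV

Checking against the measurement of -4.2 eV (2 sig figs), only n = 9 agrees:
E_9 = -4.19929 eV, which rounds to -4.2 eV ✓

Therefore n = 9.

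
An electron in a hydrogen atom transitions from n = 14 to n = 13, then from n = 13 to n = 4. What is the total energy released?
0.78 eV

The energy levels of hydrogen are E_n = -13.6057 / n² eV.

First transition (14 → 13):
ΔE₁ = |E_13 - E_14|
ΔE₁ = |-0.08050710 - (-0.06941684)| = 0.01109 eV

Second transition (13 → 4):
ΔE₂ = |E_4 - E_13|
ΔE₂ = |-0.85035625 - (-0.08050710)| = 0.76985 eV

Total energy released:
E_total = ΔE₁ + ΔE₂ = 0.01109 + 0.76985 = 0.78 eV

Note: This equals the direct transition 14 → 4: 0.78 eV ✓
Energy is conserved regardless of the path taken.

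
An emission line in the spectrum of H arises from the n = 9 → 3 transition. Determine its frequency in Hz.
3.24923e+14 Hz

First, find the transition energy:
E_9 = -13.6057 / 9² = -0.16797160 eV
E_3 = -13.6057 / 3² = -1.51174444 eV
|ΔE| = |E_3 - E_9| = 1.34377284 eV

Convert to Joules: E = 1.34377284 eV × (1.602177 × 10⁻¹⁹ J/eV) = 2.1529619e-19 J

Using E = hf:
f = E/h = 2.1529619e-19 J / (6.62607 × 10⁻³⁴ J·s)
f = 3.24923e+14 Hz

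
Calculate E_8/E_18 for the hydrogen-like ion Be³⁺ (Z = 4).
5.0625

Using E_n = -13.6057 Z² / n² eV with Z = 4:

E_8 = -13.6057 × 4² / 8² = -217.6912 / 64 = -3.401425000 eV
E_18 = -13.6057 × 4² / 18² = -217.6912 / 324 = -0.671886420 eV

The ratio is:
E_8/E_18 = (-3.401425000) / (-0.671886420)
E_8/E_18 = (-217.6912/64) / (-217.6912/324)
E_8/E_18 = 324/64
E_8/E_18 = 5.0625
(Note: the Z² factors cancel in the ratio.)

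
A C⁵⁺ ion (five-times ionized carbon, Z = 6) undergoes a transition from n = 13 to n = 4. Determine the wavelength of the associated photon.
44.74 nm

First, find the transition energy using E_n = -13.6057 Z² / n² eV:
E_13 = -13.6057 × 6² / 13² = -2.8983 eV
E_4 = -13.6057 × 6² / 4² = -30.6128 eV

Photon energy: |ΔE| = |E_4 - E_13| = 27.7145 eV

Convert to wavelength using E = hc/λ with hc = 1239.84 eV·nm:
λ = hc/E = 1239.84 eV·nm / 27.7145 eV
λ = 44.74 nm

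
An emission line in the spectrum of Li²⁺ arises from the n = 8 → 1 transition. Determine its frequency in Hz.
2.91e+16 Hz

First, find the transition energy:
E_8 = -13.6057 × 3² / 8² = -1.9133016 eV
E_1 = -13.6057 × 3² / 1² = -122.4513000 eV
|ΔE| = |E_1 - E_8| = 120.5379984 eV

Convert to Joules: E = 120.5379984 eV × (1.602177 × 10⁻¹⁹ J/eV) = 1.9312e-17 J

Using E = hf:
f = E/h = 1.9312e-17 J / (6.62607 × 10⁻³⁴ J·s)
f = 2.91e+16 Hz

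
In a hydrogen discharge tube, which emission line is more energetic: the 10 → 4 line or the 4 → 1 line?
4 → 1

Calculate the energy for each transition:

Transition 10 → 4:
ΔE₁ = |E_4 - E_10| = |-13.6057/4² - (-13.6057/10²)|
ΔE₁ = |-0.85035625000 - (-0.13605700000)| = 0.71429925 eV

Transition 4 → 1:
ΔE₂ = |E_1 - E_4| = |-13.6057/1² - (-13.6057/4²)|
ΔE₂ = |-13.60570000000 - (-0.85035625000)| = 12.75534375 eV

Since 12.75534375 eV > 0.71429925 eV, the transition 4 → 1 emits the more energetic photon.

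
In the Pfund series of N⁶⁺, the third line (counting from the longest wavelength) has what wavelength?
76.29640 nm

The lines of a series are numbered from the longest wavelength (smallest ΔE) outward; the third line is the transition from n = n_f + 3 to n_f.
The Pfund series has all transitions ending at n_f = 5.

For N⁶⁺ (Z = 7), the third line (γ-line) is the jump from n = 8 to n = 5:
E_8 = -13.6057 × 7² / 8² = -10.4168641 eV
E_5 = -13.6057 × 7² / 5² = -26.6671720 eV
ΔE = E_8 - E_5 = 16.2503079 eV

λ = hc/E = 1239.84 eV·nm / 16.2503079 eV
λ = 76.29640 nm

This is the γ-line of the Pfund series in N⁶⁺.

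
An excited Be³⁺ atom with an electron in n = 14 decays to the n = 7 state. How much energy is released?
3.332 eV

The energy levels are E_n = -13.6057 Z² eV / n².

Energy at n = 14: E_14 = -13.6057 × 4² / 14² = -1.110669 eV
Energy at n = 7: E_7 = -13.6057 × 4² / 7² = -4.442678 eV

For emission (electron falling to lower state), the photon energy is:
E_photon = E_14 - E_7 = |-1.110669 - (-4.442678)|
E_photon = 3.332 eV

This energy is carried away by the emitted photon.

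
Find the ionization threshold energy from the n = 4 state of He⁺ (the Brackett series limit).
3.401 eV

The series limit corresponds to the transition from n = ∞ to n = 4.
This is the highest energy (shortest wavelength) transition in the Brackett series.

E_∞ = 0 eV
E_4 = -13.6057 × 2² / 4² = -3.401 eV

Energy at series limit:
ΔE = E_∞ - E_4 = 0 - (-3.401) = 3.401 eV

This energy equals the ionization energy from the n = 4 state of He⁺.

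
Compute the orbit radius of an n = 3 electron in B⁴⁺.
0.0953 nm (or 0.9525 Å)

The Bohr radius formula is:
r_n = n² a₀ / Z

where a₀ = 0.0529177 nm is the Bohr radius.

For B⁴⁺ (Z = 5) at n = 3:
r_3 = 3² × 0.0529177 nm / 5
r_3 = 9 × 0.0529177 nm / 5
r_3 = 0.47626 nm / 5
r_3 = 0.0953 nm

The electron orbits at approximately 0.0953 nm from the nucleus.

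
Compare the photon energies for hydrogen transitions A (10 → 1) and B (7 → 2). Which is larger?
10 → 1

Calculate the energy for each transition:

Transition 10 → 1:
ΔE₁ = |E_1 - E_10| = |-13.6057/1² - (-13.6057/10²)|
ΔE₁ = |-13.6057000000 - (-0.1360570000)| = 13.4696430 eV

Transition 7 → 2:
ΔE₂ = |E_2 - E_7| = |-13.6057/2² - (-13.6057/7²)|
ΔE₂ = |-3.4014250000 - (-0.2776673469)| = 3.1237577 eV

Since 13.4696430 eV > 3.1237577 eV, the transition 10 → 1 emits the more energetic photon.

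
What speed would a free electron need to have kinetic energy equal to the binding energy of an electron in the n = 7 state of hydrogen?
3.1253e+05 m/s (or 0.10% of c)

The binding energy at n = 7 for hydrogen is:
E_7 = -13.6057/7² = -0.27766735 eV
|E_7| = 0.27766735 eV

Convert to Joules:
KE = 0.27766735 eV × (1.602177 × 10⁻¹⁹ J/eV) = 4.448722e-20 J

Using KE = ½mv²:
v = √(2·KE/m_e)
v = √(2 × 4.448722e-20 J / 9.10938 × 10⁻³¹ kg)
v = 3.1253e+05 m/s

This is approximately 0.10% the speed of light.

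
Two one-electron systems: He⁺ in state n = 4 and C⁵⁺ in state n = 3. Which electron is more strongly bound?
C⁵⁺ at n = 3 (E = -54.42280 eV)

Using E_n = -13.6057 Z² / n² eV:

He⁺ (Z = 2) at n = 4:
E = -13.6057 × 2² / 4² = -13.6057 × 4 / 16 = -3.40142500 eV

C⁵⁺ (Z = 6) at n = 3:
E = -13.6057 × 6² / 3² = -13.6057 × 36 / 9 = -54.42280000 eV

Since -54.42280000 eV < -3.40142500 eV,
C⁵⁺ at n = 3 is more tightly bound (requires more energy to ionize).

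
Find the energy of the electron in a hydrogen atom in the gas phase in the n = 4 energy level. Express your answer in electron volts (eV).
-0.85036 eV

The energy levels of a hydrogen-like atom are given by:
E_n = -13.6057 eV / n²

For n = 4:
E_4 = -13.6057 eV / 4²
E_4 = -13.6057 eV / 16
E_4 = -0.85036 eV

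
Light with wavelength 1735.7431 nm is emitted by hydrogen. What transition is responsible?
n = 10 → n = 4

First, find the photon energy from the wavelength (hc = 1239.84 eV·nm):
E = hc/λ = 1239.84 eV·nm / 1735.7431 nm = 0.71429925 eV

The energy levels of hydrogen satisfy E_n = -13.6057 / n² eV, so an emission n_i → n_f releases
ΔE = 13.6057 × (1/n_f² − 1/n_i²) eV.

Setting ΔE equal to the photon energy:
1/n_f² − 1/n_i² = 0.71429925 / 13.6057 = 0.052500000

Since 1/n_i² must be positive, we need 1/n_f² > 0.052500000, i.e. n_f ≤ 4. For each allowed n_f, solve n_i = (1/n_f² − 0.052500000)^(−1/2) and check whether it is a whole number:
  n_f = 1: 1/n_i² = 1.000000000 − 0.052500000 = 0.947500000 → n_i = 1.027  (not an integer) ✗
  n_f = 2: 1/n_i² = 0.250000000 − 0.052500000 = 0.197500000 → n_i = 2.250  (not an integer) ✗
  n_f = 3: 1/n_i² = 0.111111111 − 0.052500000 = 0.058611111 → n_i = 4.131  (not an integer) ✗
  n_f = 4: 1/n_i² = 0.062500000 − 0.052500000 = 0.010000000 → n_i = 10.000  → integer, n_i = 10 ✓

Only n_f = 4 gives an integer upper level, n_i = 10.

The transition is from n = 10 to n = 4 (emission).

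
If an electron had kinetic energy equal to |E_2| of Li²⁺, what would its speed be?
3.28e+06 m/s (or 1.09% of c)

The binding energy at n = 2 for Li²⁺ is:
E_2 = -13.6057 × 3²/2² = -30.6128 eV
|E_2| = 30.6128 eV

Convert to Joules:
KE = 30.6128 eV × (1.602177 × 10⁻¹⁹ J/eV) = 4.9047e-18 J

Using KE = ½mv²:
v = √(2·KE/m_e)
v = √(2 × 4.9047e-18 J / 9.10938 × 10⁻³¹ kg)
v = 3.28e+06 m/s

This is approximately 1.09% the speed of light.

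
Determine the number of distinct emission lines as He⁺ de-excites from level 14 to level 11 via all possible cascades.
6

The electron can occupy levels n = 11, 12, ..., 14 during de-excitation — that is m = 14 - 11 + 1 = 4 distinct levels.

The number of distinct spectral lines equals the number of ways to choose 2 of these m levels (each pair gives one possible emission transition):

Number of lines = m(m-1)/2 = 4×3/2 = 6

These correspond to all possible transitions between the 4 levels:
14 → 13, 14 → 12, 14 → 11, 13 → 12, 13 → 11, 12 → 11

Each transition produces a photon with a unique energy (and thus wavelength). This count does not depend on Z.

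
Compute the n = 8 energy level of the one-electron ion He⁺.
-0.850356 eV

For hydrogen-like ions, the energy levels scale with Z²:
E_n = -13.6057 Z² / n² eV

For He⁺ (Z = 2) at n = 8:
E_8 = -13.6057 × 2² / 8²
E_8 = -13.6057 × 4 / 64
E_8 = -54.4228 / 64
E_8 = -0.850356 eV

The energy is 4 times more negative than hydrogen at the same n due to the stronger nuclear charge.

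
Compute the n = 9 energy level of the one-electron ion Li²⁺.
-1.511744 eV

For hydrogen-like ions, the energy levels scale with Z²:
E_n = -13.6057 Z² / n² eV

For Li²⁺ (Z = 3) at n = 9:
E_9 = -13.6057 × 3² / 9²
E_9 = -13.6057 × 9 / 81
E_9 = -122.4513 / 81
E_9 = -1.511744 eV

The energy is 9 times more negative than hydrogen at the same n due to the stronger nuclear charge.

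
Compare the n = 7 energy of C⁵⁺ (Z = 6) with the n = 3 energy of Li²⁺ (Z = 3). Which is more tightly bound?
Li²⁺ at n = 3 (E = -13.606 eV)

Using E_n = -13.6057 Z² / n² eV:

C⁵⁺ (Z = 6) at n = 7:
E = -13.6057 × 6² / 7² = -13.6057 × 36 / 49 = -9.996024 eV

Li²⁺ (Z = 3) at n = 3:
E = -13.6057 × 3² / 3² = -13.6057 × 9 / 9 = -13.605700 eV

Since -13.605700 eV < -9.996024 eV,
Li²⁺ at n = 3 is more tightly bound (requires more energy to ionize).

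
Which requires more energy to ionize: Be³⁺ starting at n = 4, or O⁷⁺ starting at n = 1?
O⁷⁺ at n = 1 (E = -870.765 eV)

Using E_n = -13.6057 Z² / n² eV:

Be³⁺ (Z = 4) at n = 4:
E = -13.6057 × 4² / 4² = -13.6057 × 16 / 16 = -13.605700 eV

O⁷⁺ (Z = 8) at n = 1:
E = -13.6057 × 8² / 1² = -13.6057 × 64 / 1 = -870.764800 eV

Since -870.764800 eV < -13.605700 eV,
O⁷⁺ at n = 1 is more tightly bound (requires more energy to ionize).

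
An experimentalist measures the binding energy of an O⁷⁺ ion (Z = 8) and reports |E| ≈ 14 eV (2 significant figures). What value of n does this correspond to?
n = 8

The exact energy levels follow E_n = -13.6057 Z² / n² eV with Z = 8.

The measured value (-14 eV) is reported to only 2 significant figures, so we must test candidate n values and see which one matches to that precision.

Candidate energies:
  n = 6:  E = -13.6057 × 8² / 6² = -24.187911 eV
  n = 7:  E = -13.6057 × 8² / 7² = -17.770710 eV
  n = 8:  E = -13.6057 × 8² / 8² = -13.605700 eV  ← matches
  n = 9:  E = -13.6057 × 8² / 9² = -10.750183 eV
  n = 10:  E = -13.6057 × 8² / 10² = -8.707648 eV

Checking against the measurement of -14 eV (2 sig figs), only n = 8 agrees:
E_8 = -13.605700 eV, which rounds to -14 eV ✓

Therefore n = 8.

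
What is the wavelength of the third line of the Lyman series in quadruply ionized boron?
3.88806 nm

The lines of a series are numbered from the longest wavelength (smallest ΔE) outward; the third line is the transition from n = n_f + 3 to n_f.
The Lyman series has all transitions ending at n_f = 1.

For B⁴⁺ (Z = 5), the third line (γ-line) is the jump from n = 4 to n = 1:
E_4 = -13.6057 × 5² / 4² = -21.2589063 eV
E_1 = -13.6057 × 5² / 1² = -340.1425000 eV
ΔE = E_4 - E_1 = 318.8835937 eV

λ = hc/E = 1239.84 eV·nm / 318.8835937 eV
λ = 3.88806 nm

This is the γ-line of the Lyman series in B⁴⁺.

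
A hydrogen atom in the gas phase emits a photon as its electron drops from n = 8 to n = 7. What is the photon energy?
0.0651 eV

The energy levels are E_n = -13.6057 eV / n².

Energy at n = 8: E_8 = -13.6057 / 8² = -0.2125891 eV
Energy at n = 7: E_7 = -13.6057 / 7² = -0.2776673 eV

For emission (electron falling to lower state), the photon energy is:
E_photon = E_8 - E_7 = |-0.2125891 - (-0.2776673)|
E_photon = 0.0651 eV

This energy is carried away by the emitted photon.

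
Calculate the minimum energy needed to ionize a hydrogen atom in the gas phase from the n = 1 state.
13.606 eV

The ionization energy is the energy needed to remove the electron completely (n → ∞).

For hydrogen, E_n = -13.6057 eV / n².

At n = 1: E_1 = -13.6057 / 1² = -13.605700 eV
At n = ∞: E_∞ = 0 eV

Ionization energy = E_∞ - E_1 = 0 - (-13.605700) = 13.605700 eV
Ionization energy ≈ 13.606 eV

This is also called the binding energy of the electron in state n = 1.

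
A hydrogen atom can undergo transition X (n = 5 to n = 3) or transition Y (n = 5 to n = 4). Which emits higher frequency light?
5 → 3

Calculate the energy for each transition:

Transition 5 → 3:
ΔE₁ = |E_3 - E_5| = |-13.6057/3² - (-13.6057/5²)|
ΔE₁ = |-1.5117444444 - (-0.5442280000)| = 0.9675164 eV

Transition 5 → 4:
ΔE₂ = |E_4 - E_5| = |-13.6057/4² - (-13.6057/5²)|
ΔE₂ = |-0.8503562500 - (-0.5442280000)| = 0.3061283 eV

Since 0.9675164 eV > 0.3061283 eV, the transition 5 → 3 emits the more energetic photon.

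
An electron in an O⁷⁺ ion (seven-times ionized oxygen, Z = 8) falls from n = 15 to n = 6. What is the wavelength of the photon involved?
61.022 nm

First, find the transition energy using E_n = -13.6057 Z² / n² eV:
E_15 = -13.6057 × 8² / 15² = -3.87007 eV
E_6 = -13.6057 × 8² / 6² = -24.18791 eV

Photon energy: |ΔE| = |E_6 - E_15| = 20.31784 eV

Convert to wavelength using E = hc/λ with hc = 1239.84 eV·nm:
λ = hc/E = 1239.84 eV·nm / 20.31784 eV
λ = 61.022 nm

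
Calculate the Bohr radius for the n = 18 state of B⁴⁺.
3.429068 nm (or 34.290683 Å)

The Bohr radius formula is:
r_n = n² a₀ / Z

where a₀ = 0.052917721 nm is the Bohr radius.

For B⁴⁺ (Z = 5) at n = 18:
r_18 = 18² × 0.052917721 nm / 5
r_18 = 324 × 0.052917721 nm / 5
r_18 = 17.1453416 nm / 5
r_18 = 3.429068 nm

The electron orbits at approximately 3.429068 nm from the nucleus.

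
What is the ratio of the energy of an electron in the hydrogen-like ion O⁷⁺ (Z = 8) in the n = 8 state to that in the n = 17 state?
4.515625

Using E_n = -13.6057 Z² / n² eV with Z = 8:

E_8 = -13.6057 × 8² / 8² = -870.7648 / 64 = -13.6057000000 eV
E_17 = -13.6057 × 8² / 17² = -870.7648 / 289 = -3.0130269896 eV

The ratio is:
E_8/E_17 = (-13.6057000000) / (-3.0130269896)
E_8/E_17 = (-870.7648/64) / (-870.7648/289)
E_8/E_17 = 289/64
E_8/E_17 = 4.515625
(Note: the Z² factors cancel in the ratio.)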